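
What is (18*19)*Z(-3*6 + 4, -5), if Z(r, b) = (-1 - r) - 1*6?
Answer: 2394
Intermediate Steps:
Z(r, b) = -7 - r (Z(r, b) = (-1 - r) - 6 = -7 - r)
(18*19)*Z(-3*6 + 4, -5) = (18*19)*(-7 - (-3*6 + 4)) = 342*(-7 - (-18 + 4)) = 342*(-7 - 1*(-14)) = 342*(-7 + 14) = 342*7 = 2394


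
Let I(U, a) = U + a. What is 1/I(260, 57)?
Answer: 1/317 ≈ 0.0031546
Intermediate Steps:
1/I(260, 57) = 1/(260 + 57) = 1/317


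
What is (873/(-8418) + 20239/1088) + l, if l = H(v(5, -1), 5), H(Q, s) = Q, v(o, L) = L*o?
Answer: 20604693/1526464 ≈ 13.498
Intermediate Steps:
l = -5 (l = -1*5 = -5)
(873/(-8418) + 20239/1088) + l = (873/(-8418) + 20239/1088) - 5 = (873*(-1/8418) + 20239*(1/1088)) - 5 = (-291/2806 + 20239/1088) - 5 = 28237013/1526464 - 5 = 20604693/1526464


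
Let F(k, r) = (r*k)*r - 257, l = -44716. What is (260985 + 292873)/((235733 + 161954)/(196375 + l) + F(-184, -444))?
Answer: -41998775211/2750584562746 ≈ -0.015269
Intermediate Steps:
F(k, r) = -257 + k*r² (F(k, r) = (k*r)*r - 257 = k*r² - 257 = -257 + k*r²)
(260985 + 292873)/((235733 + 161954)/(196375 + l) + F(-184, -444)) = (260985 + 292873)/((235733 + 161954)/(196375 - 44716) + (-257 - 184*(-444)²)) = 553858/(397687/151659 + (-257 - 184*197136)) = 553858/(397687*(1/151659) + (-257 - 36273024)) = 553858/(397687/151659 - 36273281) = 553858/(-5501169125492/151659) = 553858*(-151659/5501169125492) = -41998775211/2750584562746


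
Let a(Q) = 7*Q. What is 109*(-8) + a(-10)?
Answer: -942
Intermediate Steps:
109*(-8) + a(-10) = 109*(-8) + 7*(-10) = -872 - 70 = -942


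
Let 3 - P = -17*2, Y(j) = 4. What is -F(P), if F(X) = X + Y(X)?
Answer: -41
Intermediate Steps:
P = 37 (P = 3 - (-17)*2 = 3 - 1*(-34) = 3 + 34 = 37)
F(X) = 4 + X (F(X) = X + 4 = 4 + X)
-F(P) = -(4 + 37) = -1*41 = -41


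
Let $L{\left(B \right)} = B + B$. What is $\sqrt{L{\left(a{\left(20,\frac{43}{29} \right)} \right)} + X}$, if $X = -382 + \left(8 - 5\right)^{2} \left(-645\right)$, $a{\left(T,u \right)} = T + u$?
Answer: $\frac{i \sqrt{5167133}}{29} \approx 78.384 i$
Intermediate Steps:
$L{\left(B \right)} = 2 B$
$X = -6187$ ($X = -382 + 3^{2} \left(-645\right) = -382 + 9 \left(-645\right) = -382 - 5805 = -6187$)
$\sqrt{L{\left(a{\left(20,\frac{43}{29} \right)} \right)} + X} = \sqrt{2 \left(20 + \frac{43}{29}\right) - 6187} = \sqrt{2 \cdot \frac{623}{29} - 6187} = \sqrt{\frac{1246}{29} - 6187} = \sqrt{- \frac{178177}{29}} = \frac{i \sqrt{5167133}}{29}$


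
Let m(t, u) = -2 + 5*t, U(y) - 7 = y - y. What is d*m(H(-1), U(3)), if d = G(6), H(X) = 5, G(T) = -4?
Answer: -92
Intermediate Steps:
U(y) = 7 (U(y) = 7 + (y - y) = 7 + 0 = 7)
d = -4
d*m(H(-1), U(3)) = -4*(-2 + 5*5) = -4*(-2 + 25) = -4*23 = -92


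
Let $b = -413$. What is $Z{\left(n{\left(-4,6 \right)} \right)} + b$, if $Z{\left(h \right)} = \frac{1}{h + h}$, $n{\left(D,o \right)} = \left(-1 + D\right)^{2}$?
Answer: $- \frac{20649}{50} \approx -412.98$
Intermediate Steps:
$Z{\left(h \right)} = \frac{1}{2 h}$
$Z{\left(n{\left(-4,6 \right)} \right)} + b = \frac{1}{2 \left(-1 - 4\right)^{2}} - 413 = \frac{1}{2 \left(-5\right)^{2}} - 413 = \frac{1}{2 \cdot 25} - 413 = \frac{1}{2} \cdot \frac{1}{25} - 413 = \frac{1}{50} - 413 = - \frac{20649}{50}$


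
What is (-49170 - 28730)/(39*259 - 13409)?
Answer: 19475/827 ≈ 23.549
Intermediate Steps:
(-49170 - 28730)/(39*259 - 13409) = -77900/(10101 - 13409) = -77900/(-3308) = -77900*(-1/3308) = 19475/827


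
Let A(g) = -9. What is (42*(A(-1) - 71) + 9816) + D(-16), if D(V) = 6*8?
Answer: 6504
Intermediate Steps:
D(V) = 48
(42*(A(-1) - 71) + 9816) + D(-16) = (42*(-9 - 71) + 9816) + 48 = (42*(-80) + 9816) + 48 = (-3360 + 9816) + 48 = 6456 + 48 = 6504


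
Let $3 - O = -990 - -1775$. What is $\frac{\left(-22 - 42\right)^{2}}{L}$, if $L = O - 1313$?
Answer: $- \frac{4096}{2095} \approx -1.9551$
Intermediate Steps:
$O = -782$ ($O = 3 - \left(-990 - -1775\right) = 3 - \left(-990 + 1775\right) = 3 - 785 = -782$)
$L = -2095$ ($L = -782 - 1313 = -2095$)
$\frac{\left(-22 - 42\right)^{2}}{L} = \frac{\left(-22 - 42\right)^{2}}{-2095} = \left(-64\right)^{2} \left(- \frac{1}{2095}\right) = 4096 \left(- \frac{1}{2095}\right) = - \frac{4096}{2095}$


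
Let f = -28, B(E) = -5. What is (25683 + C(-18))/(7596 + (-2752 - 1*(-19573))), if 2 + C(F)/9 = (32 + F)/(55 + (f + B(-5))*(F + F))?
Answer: 10633907/10116777 ≈ 1.0511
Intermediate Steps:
C(F) = -18 + 9*(32 + F)/(55 - 66*F) (C(F) = -18 + 9*((32 + F)/(55 + (-28 - 5)*(F + F))) = -18 + 9*((32 + F)/(55 - 66*F)) = -18 + 9*(32 + F)/(55 - 66*F))
(25683 + C(-18))/(7596 + (-2752 - 1*(-19573))) = (25683 + 9*(-78 + 133*(-18))/(11*(5 - 6*(-18))))/(7596 + (-2752 - 1*(-19573))) = (25683 + 9*(-78 - 2394)/(11*(5 + 108)))/(7596 + (-2752 + 19573)) = (25683 + (9/11)*(-2472)/113)/(7596 + 16821) = (25683 + (9/11)*(1/113)*(-2472))/24417 = (25683 - 22248/1243)*(1/24417) = (31901721/1243)*(1/24417) = 10633907/10116777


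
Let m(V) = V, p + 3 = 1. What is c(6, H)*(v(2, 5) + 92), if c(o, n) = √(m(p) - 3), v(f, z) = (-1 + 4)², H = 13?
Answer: 101*I*√5 ≈ 225.84*I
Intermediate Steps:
p = -2 (p = -3 + 1 = -2)
v(f, z) = 9 (v(f, z) = 3² = 9)
c(o, n) = I*√5 (c(o, n) = √(-2 - 3) = √(-5) = I*√5)
c(6, H)*(v(2, 5) + 92) = (I*√5)*(9 + 92) = (I*√5)*101 = 101*I*√5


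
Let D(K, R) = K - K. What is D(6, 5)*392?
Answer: 0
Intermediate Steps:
D(K, R) = 0
D(6, 5)*392 = 0*392 = 0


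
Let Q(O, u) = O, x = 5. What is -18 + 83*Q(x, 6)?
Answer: 397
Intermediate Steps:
-18 + 83*Q(x, 6) = -18 + 83*5 = -18 + 415 = 397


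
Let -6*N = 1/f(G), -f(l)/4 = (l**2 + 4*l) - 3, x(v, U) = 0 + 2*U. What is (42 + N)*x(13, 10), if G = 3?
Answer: 90725/108 ≈ 840.05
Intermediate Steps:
x(v, U) = 2*U
f(l) = 12 - 16*l - 4*l**2 (f(l) = -4*((l**2 + 4*l) - 3) = -4*(-3 + l**2 + 4*l) = 12 - 16*l - 4*l**2)
N = 1/432 (N = -1/(6*(12 - 16*3 - 4*3**2)) = -1/(6*(12 - 48 - 4*9)) = -1/(6*(12 - 48 - 36)) = -1/6/(-72) = -1/6*(-1/72) = 1/432 ≈ 0.0023148)
(42 + N)*x(13, 10) = (42 + 1/432)*(2*10) = (18145/432)*20 = 90725/108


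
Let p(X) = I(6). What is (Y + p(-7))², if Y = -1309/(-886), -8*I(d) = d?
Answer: 1661521/3139984 ≈ 0.52915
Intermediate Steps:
I(d) = -d/8
p(X) = -¾ (p(X) = -⅛*6 = -¾)
Y = 1309/886 (Y = -1309*(-1/886) = 1309/886 ≈ 1.4774)
(Y + p(-7))² = (1309/886 - ¾)² = (1289/1772)² = 1661521/3139984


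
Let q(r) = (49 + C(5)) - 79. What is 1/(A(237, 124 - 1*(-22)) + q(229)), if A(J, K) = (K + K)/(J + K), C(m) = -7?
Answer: -383/13879 ≈ -0.027596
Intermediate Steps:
A(J, K) = 2*K/(J + K) (A(J, K) = (2*K)/(J + K) = 2*K/(J + K))
q(r) = -37 (q(r) = (49 - 7) - 79 = 42 - 79 = -37)
1/(A(237, 124 - 1*(-22)) + q(229)) = 1/(2*(124 - 1*(-22))/(237 + (124 - 1*(-22))) - 37) = 1/(2*(124 + 22)/(237 + (124 + 22)) - 37) = 1/(2*146/(237 + 146) - 37) = 1/(2*146/383 - 37) = 1/(2*146*(1/383) - 37) = 1/(292/383 - 37) = 1/(-13879/383) = -383/13879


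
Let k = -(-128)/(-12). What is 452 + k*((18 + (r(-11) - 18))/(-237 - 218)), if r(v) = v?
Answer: 616628/1365 ≈ 451.74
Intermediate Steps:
k = -32/3 (k = -(-128)*(-1)/12 = -16*⅔ = -32/3 ≈ -10.667)
452 + k*((18 + (r(-11) - 18))/(-237 - 218)) = 452 - 32*(18 + (-11 - 18))/(3*(-237 - 218)) = 452 - 32*(18 - 29)/(3*(-455)) = 452 - (-352)*(-1)/(3*455) = 452 - 32/3*11/455 = 452 - 352/1365 = 616628/1365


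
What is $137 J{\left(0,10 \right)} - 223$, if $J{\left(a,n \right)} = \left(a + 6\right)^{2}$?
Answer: $4709$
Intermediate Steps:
$J{\left(a,n \right)} = \left(6 + a\right)^{2}$
$137 J{\left(0,10 \right)} - 223 = 137 \left(6 + 0\right)^{2} - 223 = 137 \cdot 6^{2} - 223 = 137 \cdot 36 - 223 = 4932 - 223 = 4709$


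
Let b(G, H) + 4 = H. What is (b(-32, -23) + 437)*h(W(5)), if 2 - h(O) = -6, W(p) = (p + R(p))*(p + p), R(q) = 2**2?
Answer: 3280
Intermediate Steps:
R(q) = 4
b(G, H) = -4 + H
W(p) = 2*p*(4 + p) (W(p) = (p + 4)*(p + p) = (4 + p)*(2*p) = 2*p*(4 + p))
h(O) = 8 (h(O) = 2 - 1*(-6) = 2 + 6 = 8)
(b(-32, -23) + 437)*h(W(5)) = ((-4 - 23) + 437)*8 = (-27 + 437)*8 = 410*8 = 3280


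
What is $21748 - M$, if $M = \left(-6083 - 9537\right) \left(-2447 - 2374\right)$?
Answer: $-75282272$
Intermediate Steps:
$M = 75304020$ ($M = \left(-15620\right) \left(-4821\right) = 75304020$)
$21748 - M = 21748 - 75304020 = -75282272$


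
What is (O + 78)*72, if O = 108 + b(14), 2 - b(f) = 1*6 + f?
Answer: 12096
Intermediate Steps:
b(f) = -4 - f (b(f) = 2 - (1*6 + f) = 2 - (6 + f) = 2 + (-6 - f) = -4 - f)
O = 90 (O = 108 + (-4 - 1*14) = 108 + (-4 - 14) = 108 - 18 = 90)
(O + 78)*72 = (90 + 78)*72 = 168*72 = 12096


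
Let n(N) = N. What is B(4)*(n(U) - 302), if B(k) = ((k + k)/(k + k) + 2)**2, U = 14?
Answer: -2592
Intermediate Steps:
B(k) = 9 (B(k) = ((2*k)/((2*k)) + 2)**2 = ((2*k)*(1/(2*k)) + 2)**2 = (1 + 2)**2 = 3**2 = 9)
B(4)*(n(U) - 302) = 9*(14 - 302) = 9*(-288) = -2592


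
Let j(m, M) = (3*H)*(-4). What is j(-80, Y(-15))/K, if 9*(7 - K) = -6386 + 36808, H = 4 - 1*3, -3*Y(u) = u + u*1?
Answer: 108/30359 ≈ 0.0035574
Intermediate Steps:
Y(u) = -2*u/3 (Y(u) = -(u + u*1)/3 = -(u + u)/3 = -2*u/3)
H = 1 (H = 4 - 3 = 1)
j(m, M) = -12 (j(m, M) = (3*1)*(-4) = 3*(-4) = -12)
K = -30359/9 (K = 7 - (-6386 + 36808)/9 = 7 - 1/9*30422 = 7 - 30422/9 = -30359/9 ≈ -3373.2)
j(-80, Y(-15))/K = -12/(-30359/9) = -12*(-9/30359) = 108/30359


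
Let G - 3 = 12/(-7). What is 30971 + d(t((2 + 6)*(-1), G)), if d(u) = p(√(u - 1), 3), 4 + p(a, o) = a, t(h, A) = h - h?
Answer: 30967 + I ≈ 30967.0 + 1.0*I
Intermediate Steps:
G = 9/7 (G = 3 + 12/(-7) = 3 + 12*(-⅐) = 3 - 12/7 = 9/7 ≈ 1.2857)
t(h, A) = 0
p(a, o) = -4 + a
d(u) = -4 + √(-1 + u) (d(u) = -4 + √(u - 1) = -4 + √(-1 + u))
30971 + d(t((2 + 6)*(-1), G)) = 30971 + (-4 + √(-1 + 0)) = 30971 + (-4 + √(-1)) = 30971 + (-4 + I) = 30967 + I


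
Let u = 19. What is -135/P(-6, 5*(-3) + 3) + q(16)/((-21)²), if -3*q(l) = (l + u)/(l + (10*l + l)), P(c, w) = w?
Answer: 408235/36288 ≈ 11.250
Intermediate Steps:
q(l) = -(19 + l)/(36*l) (q(l) = -(l + 19)/(3*(l + (10*l + l))) = -(19 + l)/(3*(l + 11*l)) = -(19 + l)/(3*(12*l)) = -(19 + l)*1/(12*l)/3 = -(19 + l)/(36*l))
-135/P(-6, 5*(-3) + 3) + q(16)/((-21)²) = -135/(5*(-3) + 3) + ((1/36)*(-19 - 1*16)/16)/((-21)²) = -135/(-15 + 3) + ((1/36)*(1/16)*(-19 - 16))/441 = -135/(-12) + ((1/36)*(1/16)*(-35))*(1/441) = -135*(-1/12) - 35/576*1/441 = 45/4 - 5/36288 = 408235/36288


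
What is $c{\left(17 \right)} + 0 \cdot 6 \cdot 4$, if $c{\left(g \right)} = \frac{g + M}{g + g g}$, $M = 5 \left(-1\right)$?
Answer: $\frac{2}{51} \approx 0.039216$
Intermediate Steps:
$M = -5$
$c{\left(g \right)} = \frac{-5 + g}{g + g^{2}}$ ($c{\left(g \right)} = \frac{g - 5}{g + g g} = \frac{-5 + g}{g + g^{2}}$)
$c{\left(17 \right)} + 0 \cdot 6 \cdot 4 = \frac{-5 + 17}{17 \left(1 + 17\right)} + 0 \cdot 6 \cdot 4 = \frac{1}{17} \cdot \frac{1}{18} \cdot 12 + 0 \cdot 4 = \frac{1}{17} \cdot \frac{1}{18} \cdot 12 + 0 = \frac{2}{51} + 0 = \frac{2}{51}$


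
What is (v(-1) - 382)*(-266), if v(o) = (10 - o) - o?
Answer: 98420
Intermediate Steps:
v(o) = 10 - 2*o
(v(-1) - 382)*(-266) = ((10 - 2*(-1)) - 382)*(-266) = ((10 + 2) - 382)*(-266) = (12 - 382)*(-266) = -370*(-266) = 98420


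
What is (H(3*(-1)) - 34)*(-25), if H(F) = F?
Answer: 925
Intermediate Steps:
(H(3*(-1)) - 34)*(-25) = (3*(-1) - 34)*(-25) = (-3 - 34)*(-25) = -37*(-25) = 925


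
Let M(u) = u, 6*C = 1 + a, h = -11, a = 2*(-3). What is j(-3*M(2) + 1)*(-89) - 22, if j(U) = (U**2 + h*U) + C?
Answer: -42407/6 ≈ -7067.8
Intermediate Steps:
a = -6
C = -5/6 (C = (1 - 6)/6 = (1/6)*(-5) = -5/6 ≈ -0.83333)
j(U) = -5/6 + U**2 - 11*U (j(U) = (U**2 - 11*U) - 5/6 = -5/6 + U**2 - 11*U)
j(-3*M(2) + 1)*(-89) - 22 = (-5/6 + (-3*2 + 1)**2 - 11*(-3*2 + 1))*(-89) - 22 = (-5/6 + (-6 + 1)**2 - 11*(-6 + 1))*(-89) - 22 = (-5/6 + (-5)**2 - 11*(-5))*(-89) - 22 = (-5/6 + 25 + 55)*(-89) - 22 = (475/6)*(-89) - 22 = -42275/6 - 22 = -42407/6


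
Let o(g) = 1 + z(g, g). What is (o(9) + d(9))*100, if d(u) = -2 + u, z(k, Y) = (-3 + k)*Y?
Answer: 6200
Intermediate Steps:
z(k, Y) = Y*(-3 + k)
o(g) = 1 + g*(-3 + g)
(o(9) + d(9))*100 = ((1 + 9*(-3 + 9)) + (-2 + 9))*100 = ((1 + 9*6) + 7)*100 = ((1 + 54) + 7)*100 = (55 + 7)*100 = 62*100 = 6200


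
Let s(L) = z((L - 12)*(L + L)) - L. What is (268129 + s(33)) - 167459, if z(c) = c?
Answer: 102023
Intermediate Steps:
s(L) = -L + 2*L*(-12 + L) (s(L) = (L - 12)*(L + L) - L = (-12 + L)*(2*L) - L = 2*L*(-12 + L) - L = -L + 2*L*(-12 + L))
(268129 + s(33)) - 167459 = (268129 + 33*(-25 + 2*33)) - 167459 = (268129 + 33*(-25 + 66)) - 167459 = (268129 + 33*41) - 167459 = (268129 + 1353) - 167459 = 269482 - 167459 = 102023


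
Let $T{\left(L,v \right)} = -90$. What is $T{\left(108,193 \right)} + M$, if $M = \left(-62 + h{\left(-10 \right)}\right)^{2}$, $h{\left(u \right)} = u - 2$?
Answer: $5386$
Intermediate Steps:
$h{\left(u \right)} = -2 + u$
$M = 5476$ ($M = \left(-62 - 12\right)^{2} = \left(-74\right)^{2} = 5476$)
$T{\left(108,193 \right)} + M = -90 + 5476 = 5386$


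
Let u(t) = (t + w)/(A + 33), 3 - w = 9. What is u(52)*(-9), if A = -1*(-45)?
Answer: -69/13 ≈ -5.3077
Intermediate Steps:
A = 45
w = -6 (w = 3 - 1*9 = 3 - 9 = -6)
u(t) = -1/13 + t/78 (u(t) = (t - 6)/(45 + 33) = (-6 + t)/78 = (-6 + t)*(1/78) = -1/13 + t/78)
u(52)*(-9) = (-1/13 + (1/78)*52)*(-9) = (-1/13 + 2/3)*(-9) = (23/39)*(-9) = -69/13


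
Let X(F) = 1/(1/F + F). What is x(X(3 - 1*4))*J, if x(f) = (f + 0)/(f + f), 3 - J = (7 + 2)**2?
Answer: -39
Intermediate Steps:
J = -78 (J = 3 - (7 + 2)**2 = 3 - 1*9**2 = 3 - 1*81 = 3 - 81 = -78)
X(F) = 1/(F + 1/F) (X(F) = 1/(1/F + F) = 1/(F + 1/F))
x(f) = 1/2 (x(f) = f/((2*f)) = f*(1/(2*f)) = 1/2)
x(X(3 - 1*4))*J = (1/2)*(-78) = -39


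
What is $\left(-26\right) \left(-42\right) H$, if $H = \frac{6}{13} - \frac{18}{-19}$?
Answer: $\frac{29232}{19} \approx 1538.5$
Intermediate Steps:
$H = \frac{348}{247}$ ($H = 6 \cdot \frac{1}{13} - - \frac{18}{19} = \frac{6}{13} + \frac{18}{19} = \frac{348}{247} \approx 1.4089$)
$\left(-26\right) \left(-42\right) H = \left(-26\right) \left(-42\right) \frac{348}{247} = 1092 \cdot \frac{348}{247} = \frac{29232}{19}$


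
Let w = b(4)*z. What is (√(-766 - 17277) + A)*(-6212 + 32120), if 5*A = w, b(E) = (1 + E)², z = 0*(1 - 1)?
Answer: 25908*I*√18043 ≈ 3.4801e+6*I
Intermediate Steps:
z = 0 (z = 0*0 = 0)
w = 0 (w = (1 + 4)²*0 = 5²*0 = 25*0 = 0)
A = 0 (A = (⅕)*0 = 0)
(√(-766 - 17277) + A)*(-6212 + 32120) = (√(-766 - 17277) + 0)*(-6212 + 32120) = (√(-18043) + 0)*25908 = (I*√18043 + 0)*25908 = (I*√18043)*25908 = 25908*I*√18043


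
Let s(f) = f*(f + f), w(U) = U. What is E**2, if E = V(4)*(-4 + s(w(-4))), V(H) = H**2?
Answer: 200704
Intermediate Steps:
s(f) = 2*f**2 (s(f) = f*(2*f) = 2*f**2)
E = 448 (E = 4**2*(-4 + 2*(-4)**2) = 16*(-4 + 2*16) = 16*(-4 + 32) = 16*28 = 448)
E**2 = 448**2 = 200704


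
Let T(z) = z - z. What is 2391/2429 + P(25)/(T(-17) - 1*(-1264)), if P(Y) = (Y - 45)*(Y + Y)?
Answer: 74153/383782 ≈ 0.19322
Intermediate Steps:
T(z) = 0
P(Y) = 2*Y*(-45 + Y) (P(Y) = (-45 + Y)*(2*Y) = 2*Y*(-45 + Y))
2391/2429 + P(25)/(T(-17) - 1*(-1264)) = 2391/2429 + (2*25*(-45 + 25))/(0 - 1*(-1264)) = 2391*(1/2429) + (2*25*(-20))/(0 + 1264) = 2391/2429 - 1000/1264 = 2391/2429 - 1000*1/1264 = 2391/2429 - 125/158 = 74153/383782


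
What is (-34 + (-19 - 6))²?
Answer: 3481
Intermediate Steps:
(-34 + (-19 - 6))² = (-34 - 25)² = (-59)² = 3481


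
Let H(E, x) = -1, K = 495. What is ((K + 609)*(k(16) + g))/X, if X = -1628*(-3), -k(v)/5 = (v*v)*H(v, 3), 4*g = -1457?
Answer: 207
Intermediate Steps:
g = -1457/4 (g = (¼)*(-1457) = -1457/4 ≈ -364.25)
k(v) = 5*v² (k(v) = -5*v*v*(-1) = -5*v²*(-1) = -(-5)*v² = 5*v²)
X = 4884
((K + 609)*(k(16) + g))/X = ((495 + 609)*(5*16² - 1457/4))/4884 = (1104*(5*256 - 1457/4))*(1/4884) = (1104*(1280 - 1457/4))*(1/4884) = (1104*(3663/4))*(1/4884) = 1010988*(1/4884) = 207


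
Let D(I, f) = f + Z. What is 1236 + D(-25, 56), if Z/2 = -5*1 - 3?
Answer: 1276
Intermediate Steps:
Z = -16 (Z = 2*(-5*1 - 3) = 2*(-5 - 3) = 2*(-8) = -16)
D(I, f) = -16 + f (D(I, f) = f - 16 = -16 + f)
1236 + D(-25, 56) = 1236 + (-16 + 56) = 1236 + 40 = 1276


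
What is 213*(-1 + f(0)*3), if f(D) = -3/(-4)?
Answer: 1065/4 ≈ 266.25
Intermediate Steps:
f(D) = ¾ (f(D) = -3*(-¼) = ¾)
213*(-1 + f(0)*3) = 213*(-1 + (¾)*3) = 213*(-1 + 9/4) = 213*(5/4) = 1065/4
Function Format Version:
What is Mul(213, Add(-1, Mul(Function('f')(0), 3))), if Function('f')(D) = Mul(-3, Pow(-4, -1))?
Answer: Rational(1065, 4) ≈ 266.25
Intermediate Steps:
Function('f')(D) = Rational(3, 4) (Function('f')(D) = Mul(-3, Rational(-1, 4)) = Rational(3, 4))
Mul(213, Add(-1, Mul(Function('f')(0), 3))) = Mul(213, Add(-1, Mul(Rational(3, 4), 3))) = Mul(213, Add(-1, Rational(9, 4))) = Mul(213, Rational(5, 4)) = Rational(1065, 4)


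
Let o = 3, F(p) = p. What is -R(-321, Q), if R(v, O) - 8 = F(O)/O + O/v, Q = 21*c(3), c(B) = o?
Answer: -942/107 ≈ -8.8037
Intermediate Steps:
c(B) = 3
Q = 63 (Q = 21*3 = 63)
R(v, O) = 9 + O/v (R(v, O) = 8 + (O/O + O/v) = 8 + (1 + O/v) = 9 + O/v)
-R(-321, Q) = -(9 + 63/(-321)) = -(9 + 63*(-1/321)) = -(9 - 21/107) = -1*942/107 = -942/107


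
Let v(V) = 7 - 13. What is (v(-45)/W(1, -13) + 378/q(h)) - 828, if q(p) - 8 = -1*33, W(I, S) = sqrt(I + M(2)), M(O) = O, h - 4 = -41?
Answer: -21078/25 - 2*sqrt(3) ≈ -846.58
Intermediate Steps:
h = -37 (h = 4 - 41 = -37)
W(I, S) = sqrt(2 + I) (W(I, S) = sqrt(I + 2) = sqrt(2 + I))
q(p) = -25 (q(p) = 8 - 1*33 = 8 - 33 = -25)
v(V) = -6
(v(-45)/W(1, -13) + 378/q(h)) - 828 = (-6/sqrt(2 + 1) + 378/(-25)) - 828 = (-6*sqrt(3)/3 + 378*(-1/25)) - 828 = (-2*sqrt(3) - 378/25) - 828 = (-378/25 - 2*sqrt(3)) - 828 = -21078/25 - 2*sqrt(3)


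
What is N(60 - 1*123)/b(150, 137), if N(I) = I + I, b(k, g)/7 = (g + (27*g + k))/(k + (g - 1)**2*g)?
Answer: -22806918/1993 ≈ -11444.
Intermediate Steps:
b(k, g) = 7*(k + 28*g)/(k + g*(-1 + g)**2) (b(k, g) = 7*((g + (27*g + k))/(k + (g - 1)**2*g)) = 7*((g + (k + 27*g))/(k + (-1 + g)**2*g)) = 7*((k + 28*g)/(k + g*(-1 + g)**2)) = 7*(k + 28*g)/(k + g*(-1 + g)**2))
N(I) = 2*I
N(60 - 1*123)/b(150, 137) = (2*(60 - 1*123))/((7*(150 + 28*137)/(150 + 137*(-1 + 137)**2))) = (2*(60 - 123))/((7*(150 + 3836)/(150 + 137*136**2))) = (2*(-63))/((7*3986/(150 + 137*18496))) = -126/(7*3986/(150 + 2533952)) = -126/(7*3986/2534102) = -126/(7*(1/2534102)*3986) = -126/13951/1267051 = -126*1267051/13951 = -22806918/1993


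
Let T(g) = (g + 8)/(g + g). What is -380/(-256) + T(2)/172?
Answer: 4125/2752 ≈ 1.4989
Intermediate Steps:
T(g) = (8 + g)/(2*g) (T(g) = (8 + g)/((2*g)) = (8 + g)*(1/(2*g)) = (8 + g)/(2*g))
-380/(-256) + T(2)/172 = -380/(-256) + ((½)*(8 + 2)/2)/172 = -380*(-1/256) + ((½)*(½)*10)*(1/172) = 95/64 + (5/2)*(1/172) = 95/64 + 5/344 = 4125/2752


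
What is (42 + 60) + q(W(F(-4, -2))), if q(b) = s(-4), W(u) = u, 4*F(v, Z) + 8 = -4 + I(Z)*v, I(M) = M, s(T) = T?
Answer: 98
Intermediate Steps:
F(v, Z) = -3 + Z*v/4 (F(v, Z) = -2 + (-4 + Z*v)/4 = -2 + (-1 + Z*v/4) = -3 + Z*v/4)
q(b) = -4
(42 + 60) + q(W(F(-4, -2))) = (42 + 60) - 4 = 102 - 4 = 98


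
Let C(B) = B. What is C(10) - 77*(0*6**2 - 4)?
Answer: 318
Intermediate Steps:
C(10) - 77*(0*6**2 - 4) = 10 - 77*(0*6**2 - 4) = 10 - 77*(0*36 - 4) = 10 - 77*(0 - 4) = 10 - 77*(-4) = 10 + 308 = 318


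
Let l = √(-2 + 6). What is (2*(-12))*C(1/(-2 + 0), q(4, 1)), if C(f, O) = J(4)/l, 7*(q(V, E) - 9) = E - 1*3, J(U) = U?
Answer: -48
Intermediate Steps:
l = 2 (l = √4 = 2)
q(V, E) = 60/7 + E/7 (q(V, E) = 9 + (E - 1*3)/7 = 9 + (E - 3)/7 = 9 + (-3 + E)/7 = 9 + (-3/7 + E/7) = 60/7 + E/7)
C(f, O) = 2 (C(f, O) = 4/2 = (½)*4 = 2)
(2*(-12))*C(1/(-2 + 0), q(4, 1)) = (2*(-12))*2 = -24*2 = -48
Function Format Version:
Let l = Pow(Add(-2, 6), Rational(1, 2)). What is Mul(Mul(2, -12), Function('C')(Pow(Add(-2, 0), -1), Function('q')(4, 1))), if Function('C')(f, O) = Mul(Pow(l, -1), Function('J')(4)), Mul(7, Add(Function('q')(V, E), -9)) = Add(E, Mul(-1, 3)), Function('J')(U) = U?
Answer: -48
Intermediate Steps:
l = 2 (l = Pow(4, Rational(1, 2)) = 2)
Function('q')(V, E) = Add(Rational(60, 7), Mul(Rational(1, 7), E)) (Function('q')(V, E) = Add(9, Mul(Rational(1, 7), Add(E, Mul(-1, 3)))) = Add(9, Mul(Rational(1, 7), Add(E, -3))) = Add(9, Mul(Rational(1, 7), Add(-3, E))) = Add(9, Add(Rational(-3, 7), Mul(Rational(1, 7), E))) = Add(Rational(60, 7), Mul(Rational(1, 7), E)))
Function('C')(f, O) = 2 (Function('C')(f, O) = Mul(Pow(2, -1), 4) = Mul(Rational(1, 2), 4) = 2)
Mul(Mul(2, -12), Function('C')(Pow(Add(-2, 0), -1), Function('q')(4, 1))) = Mul(Mul(2, -12), 2) = Mul(-24, 2) = -48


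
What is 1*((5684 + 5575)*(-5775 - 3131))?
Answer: -100272654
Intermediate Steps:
1*((5684 + 5575)*(-5775 - 3131)) = 1*(11259*(-8906)) = 1*(-100272654) = -100272654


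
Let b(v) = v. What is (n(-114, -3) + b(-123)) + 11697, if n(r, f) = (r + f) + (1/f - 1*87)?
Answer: 34109/3 ≈ 11370.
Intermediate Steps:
n(r, f) = -87 + f + r + 1/f (n(r, f) = (f + r) + (1/f - 87) = (f + r) + (-87 + 1/f) = -87 + f + r + 1/f)
(n(-114, -3) + b(-123)) + 11697 = ((-87 - 3 - 114 + 1/(-3)) - 123) + 11697 = ((-87 - 3 - 114 - 1/3) - 123) + 11697 = (-613/3 - 123) + 11697 = -982/3 + 11697 = 34109/3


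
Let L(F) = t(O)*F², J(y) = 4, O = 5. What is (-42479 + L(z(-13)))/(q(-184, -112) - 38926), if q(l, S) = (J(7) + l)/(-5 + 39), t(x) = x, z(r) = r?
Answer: 353889/330916 ≈ 1.0694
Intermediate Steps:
q(l, S) = 2/17 + l/34 (q(l, S) = (4 + l)/(-5 + 39) = (4 + l)/34 = (4 + l)*(1/34) = 2/17 + l/34)
L(F) = 5*F²
(-42479 + L(z(-13)))/(q(-184, -112) - 38926) = (-42479 + 5*(-13)²)/((2/17 + (1/34)*(-184)) - 38926) = (-42479 + 5*169)/((2/17 - 92/17) - 38926) = (-42479 + 845)/(-90/17 - 38926) = -41634/(-661832/17) = -41634*(-17/661832) = 353889/330916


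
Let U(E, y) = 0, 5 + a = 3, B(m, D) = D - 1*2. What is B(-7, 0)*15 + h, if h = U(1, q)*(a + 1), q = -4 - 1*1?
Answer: -30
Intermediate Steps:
B(m, D) = -2 + D (B(m, D) = D - 2 = -2 + D)
a = -2 (a = -5 + 3 = -2)
q = -5 (q = -4 - 1 = -5)
h = 0 (h = 0*(-2 + 1) = 0*(-1) = 0)
B(-7, 0)*15 + h = (-2 + 0)*15 + 0 = -2*15 + 0 = -30 + 0 = -30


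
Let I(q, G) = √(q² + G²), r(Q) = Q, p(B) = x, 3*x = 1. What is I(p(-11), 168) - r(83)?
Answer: -83 + √254017/3 ≈ 85.000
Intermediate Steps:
x = ⅓ (x = (⅓)*1 = ⅓ ≈ 0.33333)
p(B) = ⅓
I(q, G) = √(G² + q²)
I(p(-11), 168) - r(83) = √(168² + (⅓)²) - 1*83 = √(28224 + ⅑) - 83 = √(254017/9) - 83 = √254017/3 - 83 = -83 + √254017/3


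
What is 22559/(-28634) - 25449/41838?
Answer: -139377509/99832441 ≈ -1.3961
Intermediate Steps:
22559/(-28634) - 25449/41838 = 22559*(-1/28634) - 25449*1/41838 = -22559/28634 - 8483/13946 = -139377509/99832441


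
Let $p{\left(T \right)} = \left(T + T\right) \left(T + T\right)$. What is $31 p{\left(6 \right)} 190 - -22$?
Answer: $848182$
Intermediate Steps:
$p{\left(T \right)} = 4 T^{2}$ ($p{\left(T \right)} = 2 T 2 T = 4 T^{2}$)
$31 p{\left(6 \right)} 190 - -22 = 31 \cdot 4 \cdot 6^{2} \cdot 190 - -22 = 31 \cdot 4 \cdot 36 \cdot 190 + 22 = 31 \cdot 144 \cdot 190 + 22 = 4464 \cdot 190 + 22 = 848160 + 22 = 848182$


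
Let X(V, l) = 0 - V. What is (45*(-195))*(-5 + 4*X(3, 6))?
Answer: 149175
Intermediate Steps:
X(V, l) = -V
(45*(-195))*(-5 + 4*X(3, 6)) = (45*(-195))*(-5 + 4*(-1*3)) = -8775*(-5 + 4*(-3)) = -8775*(-5 - 12) = -8775*(-17) = 149175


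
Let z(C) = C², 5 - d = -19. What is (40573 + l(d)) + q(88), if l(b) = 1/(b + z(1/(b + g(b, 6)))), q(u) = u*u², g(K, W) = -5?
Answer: 6256520286/8665 ≈ 7.2205e+5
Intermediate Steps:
d = 24 (d = 5 - 1*(-19) = 5 + 19 = 24)
q(u) = u³
l(b) = 1/(b + (-5 + b)⁻²) (l(b) = 1/(b + (1/(b - 5))²) = 1/(b + (1/(-5 + b))²) = 1/(b + (-5 + b)⁻²))
(40573 + l(d)) + q(88) = (40573 + (-5 + 24)²/(1 + 24*(-5 + 24)²)) + 88³ = (40573 + 19²/(1 + 24*19²)) + 681472 = (40573 + 361/(1 + 24*361)) + 681472 = (40573 + 361/(1 + 8664)) + 681472 = (40573 + 361/8665) + 681472 = 351565406/8665 + 681472 = 6256520286/8665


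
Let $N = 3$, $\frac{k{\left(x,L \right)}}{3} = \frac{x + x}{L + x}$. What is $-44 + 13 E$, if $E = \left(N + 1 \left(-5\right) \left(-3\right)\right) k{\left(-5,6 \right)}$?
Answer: $-7064$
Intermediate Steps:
$k{\left(x,L \right)} = \frac{6 x}{L + x}$ ($k{\left(x,L \right)} = 3 \frac{x + x}{L + x} = 3 \frac{2 x}{L + x} = \frac{6 x}{L + x}$)
$E = -540$ ($E = \left(3 + 1 \left(-5\right) \left(-3\right)\right) 6 \left(-5\right) \frac{1}{6 - 5} = \left(3 - -15\right) 6 \left(-5\right) 1^{-1} = \left(3 + 15\right) 6 \left(-5\right) 1 = 18 \left(-30\right) = -540$)
$-44 + 13 E = -44 + 13 \left(-540\right) = -44 - 7020 = -7064$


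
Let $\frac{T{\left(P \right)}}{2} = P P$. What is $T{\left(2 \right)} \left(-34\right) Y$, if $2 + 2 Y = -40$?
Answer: $5712$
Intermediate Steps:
$Y = -21$ ($Y = -1 + \frac{1}{2} \left(-40\right) = -1 - 20 = -21$)
$T{\left(P \right)} = 2 P^{2}$ ($T{\left(P \right)} = 2 P P = 2 P^{2}$)
$T{\left(2 \right)} \left(-34\right) Y = 2 \cdot 2^{2} \left(-34\right) \left(-21\right) = 2 \cdot 4 \left(-34\right) \left(-21\right) = 8 \left(-34\right) \left(-21\right) = \left(-272\right) \left(-21\right) = 5712$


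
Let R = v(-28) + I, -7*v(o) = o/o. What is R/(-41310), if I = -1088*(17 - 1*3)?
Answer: 21325/57834 ≈ 0.36873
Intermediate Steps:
v(o) = -⅐ (v(o) = -o/(7*o) = -⅐*1 = -⅐)
I = -15232 (I = -1088*(17 - 3) = -1088*14 = -15232)
R = -106625/7 (R = -⅐ - 15232 = -106625/7 ≈ -15232.)
R/(-41310) = -106625/7/(-41310) = -106625/7*(-1/41310) = 21325/57834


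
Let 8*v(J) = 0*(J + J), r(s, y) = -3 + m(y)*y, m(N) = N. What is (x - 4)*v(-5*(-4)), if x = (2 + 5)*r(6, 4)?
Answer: 0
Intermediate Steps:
r(s, y) = -3 + y² (r(s, y) = -3 + y*y = -3 + y²)
v(J) = 0 (v(J) = (0*(J + J))/8 = (0*(2*J))/8 = (⅛)*0 = 0)
x = 91 (x = (2 + 5)*(-3 + 4²) = 7*(-3 + 16) = 7*13 = 91)
(x - 4)*v(-5*(-4)) = (91 - 4)*0 = 87*0 = 0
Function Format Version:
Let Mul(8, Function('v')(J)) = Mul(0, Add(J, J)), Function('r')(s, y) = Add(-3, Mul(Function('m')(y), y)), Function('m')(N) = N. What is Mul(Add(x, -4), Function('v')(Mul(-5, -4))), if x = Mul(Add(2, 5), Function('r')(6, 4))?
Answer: 0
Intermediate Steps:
Function('r')(s, y) = Add(-3, Pow(y, 2)) (Function('r')(s, y) = Add(-3, Mul(y, y)) = Add(-3, Pow(y, 2)))
Function('v')(J) = 0 (Function('v')(J) = Mul(Rational(1, 8), Mul(0, Add(J, J))) = Mul(Rational(1, 8), Mul(0, Mul(2, J))) = Mul(Rational(1, 8), 0) = 0)
x = 91 (x = Mul(Add(2, 5), Add(-3, Pow(4, 2))) = Mul(7, Add(-3, 16)) = Mul(7, 13) = 91)
Mul(Add(x, -4), Function('v')(Mul(-5, -4))) = Mul(Add(91, -4), 0) = Mul(87, 0) = 0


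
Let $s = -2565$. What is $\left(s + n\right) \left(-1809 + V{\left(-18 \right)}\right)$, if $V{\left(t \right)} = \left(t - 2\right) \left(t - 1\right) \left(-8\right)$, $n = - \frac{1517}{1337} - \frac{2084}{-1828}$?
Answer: $\frac{7599521433673}{611009} \approx 1.2438 \cdot 10^{7}$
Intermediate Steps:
$n = \frac{3308}{611009}$ ($n = \left(-1517\right) \frac{1}{1337} - - \frac{521}{457} = - \frac{1517}{1337} + \frac{521}{457} = \frac{3308}{611009} \approx 0.005414$)
$V{\left(t \right)} = - 8 \left(-1 + t\right) \left(-2 + t\right)$ ($V{\left(t \right)} = \left(-2 + t\right) \left(-1 + t\right) \left(-8\right) = \left(-1 + t\right) \left(-2 + t\right) \left(-8\right) = - 8 \left(-1 + t\right) \left(-2 + t\right)$)
$\left(s + n\right) \left(-1809 + V{\left(-18 \right)}\right) = \left(-2565 + \frac{3308}{611009}\right) \left(-1809 - \left(448 + 2592\right)\right) = - \frac{1567234777 \left(-1809 - 3040\right)}{611009} = \left(- \frac{1567234777}{611009}\right) \left(-4849\right) = \frac{7599521433673}{611009}$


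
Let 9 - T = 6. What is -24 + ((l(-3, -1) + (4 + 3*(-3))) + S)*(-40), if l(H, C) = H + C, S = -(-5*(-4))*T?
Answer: 2736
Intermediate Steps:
T = 3 (T = 9 - 1*6 = 9 - 6 = 3)
S = -60 (S = -(-5*(-4))*3 = -20*3 = -1*60 = -60)
l(H, C) = C + H
-24 + ((l(-3, -1) + (4 + 3*(-3))) + S)*(-40) = -24 + (((-1 - 3) + (4 + 3*(-3))) - 60)*(-40) = -24 + ((-4 + (4 - 9)) - 60)*(-40) = -24 + ((-4 - 5) - 60)*(-40) = -24 + (-9 - 60)*(-40) = -24 - 69*(-40) = -24 + 2760 = 2736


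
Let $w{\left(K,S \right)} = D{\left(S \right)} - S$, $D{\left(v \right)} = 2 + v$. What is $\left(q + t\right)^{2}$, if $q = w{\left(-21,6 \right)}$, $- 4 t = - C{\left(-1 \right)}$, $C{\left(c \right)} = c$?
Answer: $\frac{49}{16} \approx 3.0625$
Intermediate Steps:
$t = - \frac{1}{4}$ ($t = - \frac{\left(-1\right) \left(-1\right)}{4} = \left(- \frac{1}{4}\right) 1 = - \frac{1}{4} \approx -0.25$)
$w{\left(K,S \right)} = 2$ ($w{\left(K,S \right)} = \left(2 + S\right) - S = 2$)
$q = 2$
$\left(q + t\right)^{2} = \left(2 - \frac{1}{4}\right)^{2} = \left(\frac{7}{4}\right)^{2} = \frac{49}{16}$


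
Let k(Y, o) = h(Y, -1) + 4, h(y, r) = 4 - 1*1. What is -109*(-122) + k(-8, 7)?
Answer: 13305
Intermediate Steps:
h(y, r) = 3 (h(y, r) = 4 - 1 = 3)
k(Y, o) = 7 (k(Y, o) = 3 + 4 = 7)
-109*(-122) + k(-8, 7) = -109*(-122) + 7 = 13298 + 7 = 13305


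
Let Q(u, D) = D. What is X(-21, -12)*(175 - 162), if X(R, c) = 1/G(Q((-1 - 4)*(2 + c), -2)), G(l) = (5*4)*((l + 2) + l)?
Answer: -13/40 ≈ -0.32500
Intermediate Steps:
G(l) = 40 + 40*l (G(l) = 20*((2 + l) + l) = 20*(2 + 2*l) = 40 + 40*l)
X(R, c) = -1/40 (X(R, c) = 1/(40 + 40*(-2)) = 1/(40 - 80) = 1/(-40) = -1/40)
X(-21, -12)*(175 - 162) = -(175 - 162)/40 = -1/40*13 = -13/40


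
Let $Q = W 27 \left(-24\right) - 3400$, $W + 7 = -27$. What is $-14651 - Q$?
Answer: $-33283$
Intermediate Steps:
$W = -34$ ($W = -7 - 27 = -34$)
$Q = 18632$ ($Q = \left(-34\right) 27 \left(-24\right) - 3400 = \left(-918\right) \left(-24\right) - 3400 = 22032 - 3400 = 18632$)
$-14651 - Q = -14651 - 18632 = -33283$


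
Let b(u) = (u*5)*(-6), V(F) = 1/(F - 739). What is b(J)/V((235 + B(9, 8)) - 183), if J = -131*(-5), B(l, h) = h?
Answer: 13342350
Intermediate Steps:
J = 655
V(F) = 1/(-739 + F)
b(u) = -30*u (b(u) = (5*u)*(-6) = -30*u)
b(J)/V((235 + B(9, 8)) - 183) = (-30*655)/(1/(-739 + ((235 + 8) - 183))) = -19650/(1/(-739 + (243 - 183))) = -19650/(1/(-739 + 60)) = -19650/(1/(-679)) = -19650/(-1/679) = -19650*(-679) = 13342350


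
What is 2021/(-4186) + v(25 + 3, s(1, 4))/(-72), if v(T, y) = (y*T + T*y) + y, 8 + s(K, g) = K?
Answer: 254117/50232 ≈ 5.0589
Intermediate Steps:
s(K, g) = -8 + K
v(T, y) = y + 2*T*y (v(T, y) = (T*y + T*y) + y = 2*T*y + y = y + 2*T*y)
2021/(-4186) + v(25 + 3, s(1, 4))/(-72) = 2021/(-4186) + ((-8 + 1)*(1 + 2*(25 + 3)))/(-72) = 2021*(-1/4186) - 7*(1 + 2*28)*(-1/72) = -2021/4186 - 7*(1 + 56)*(-1/72) = -2021/4186 - 7*57*(-1/72) = -2021/4186 - 399*(-1/72) = -2021/4186 + 133/24 = 254117/50232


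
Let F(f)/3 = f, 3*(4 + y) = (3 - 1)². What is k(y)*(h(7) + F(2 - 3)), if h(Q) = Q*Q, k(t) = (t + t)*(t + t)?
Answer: 11776/9 ≈ 1308.4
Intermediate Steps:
y = -8/3 (y = -4 + (3 - 1)²/3 = -4 + (⅓)*2² = -4 + (⅓)*4 = -4 + 4/3 = -8/3 ≈ -2.6667)
k(t) = 4*t² (k(t) = (2*t)*(2*t) = 4*t²)
F(f) = 3*f
h(Q) = Q²
k(y)*(h(7) + F(2 - 3)) = (4*(-8/3)²)*(7² + 3*(2 - 3)) = (4*(64/9))*(49 + 3*(-1)) = 256*(49 - 3)/9 = (256/9)*46 = 11776/9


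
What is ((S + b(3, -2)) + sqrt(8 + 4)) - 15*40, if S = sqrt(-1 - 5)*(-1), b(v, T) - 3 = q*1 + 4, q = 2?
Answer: -591 + 2*sqrt(3) - I*sqrt(6) ≈ -587.54 - 2.4495*I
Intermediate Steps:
b(v, T) = 9 (b(v, T) = 3 + (2*1 + 4) = 3 + (2 + 4) = 3 + 6 = 9)
S = -I*sqrt(6) (S = sqrt(-6)*(-1) = (I*sqrt(6))*(-1) = -I*sqrt(6) ≈ -2.4495*I)
((S + b(3, -2)) + sqrt(8 + 4)) - 15*40 = ((-I*sqrt(6) + 9) + sqrt(8 + 4)) - 15*40 = ((9 - I*sqrt(6)) + sqrt(12)) - 600 = ((9 - I*sqrt(6)) + 2*sqrt(3)) - 600 = (9 + 2*sqrt(3) - I*sqrt(6)) - 600 = -591 + 2*sqrt(3) - I*sqrt(6)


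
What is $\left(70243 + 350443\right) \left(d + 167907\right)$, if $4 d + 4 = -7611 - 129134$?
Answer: $\frac{112508053497}{2} \approx 5.6254 \cdot 10^{10}$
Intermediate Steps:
$d = - \frac{136749}{4}$ ($d = -1 + \frac{-7611 - 129134}{4} = -1 + \frac{1}{4} \left(-136745\right) = -1 - \frac{136745}{4} = - \frac{136749}{4} \approx -34187.0$)
$\left(70243 + 350443\right) \left(d + 167907\right) = \left(70243 + 350443\right) \left(- \frac{136749}{4} + 167907\right) = 420686 \cdot \frac{534879}{4} = \frac{112508053497}{2}$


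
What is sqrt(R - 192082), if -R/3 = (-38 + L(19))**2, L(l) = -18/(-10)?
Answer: I*sqrt(4900333)/5 ≈ 442.73*I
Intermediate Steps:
L(l) = 9/5 (L(l) = -18*(-1/10) = 9/5)
R = -98283/25 (R = -3*(-38 + 9/5)**2 = -3*(-181/5)**2 = -3*32761/25 = -98283/25 ≈ -3931.3)
sqrt(R - 192082) = sqrt(-98283/25 - 192082) = sqrt(-4900333/25) = I*sqrt(4900333)/5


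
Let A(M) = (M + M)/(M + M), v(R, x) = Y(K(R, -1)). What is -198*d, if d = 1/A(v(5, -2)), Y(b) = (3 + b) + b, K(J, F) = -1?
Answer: -198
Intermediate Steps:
Y(b) = 3 + 2*b
v(R, x) = 1 (v(R, x) = 3 + 2*(-1) = 3 - 2 = 1)
A(M) = 1 (A(M) = (2*M)/((2*M)) = (2*M)*(1/(2*M)) = 1)
d = 1 (d = 1/1 = 1)
-198*d = -198*1 = -198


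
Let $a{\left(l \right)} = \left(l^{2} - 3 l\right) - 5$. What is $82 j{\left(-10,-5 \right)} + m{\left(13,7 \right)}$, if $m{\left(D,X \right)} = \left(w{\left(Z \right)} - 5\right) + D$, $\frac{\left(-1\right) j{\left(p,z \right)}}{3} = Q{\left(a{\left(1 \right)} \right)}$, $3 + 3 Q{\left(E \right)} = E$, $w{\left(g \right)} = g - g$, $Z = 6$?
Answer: $828$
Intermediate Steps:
$a{\left(l \right)} = -5 + l^{2} - 3 l$
$w{\left(g \right)} = 0$
$Q{\left(E \right)} = -1 + \frac{E}{3}$
$j{\left(p,z \right)} = 10$ ($j{\left(p,z \right)} = - 3 \left(-1 + \frac{-5 + 1^{2} - 3}{3}\right) = - 3 \left(-1 + \frac{-5 + 1 - 3}{3}\right) = - 3 \left(-1 + \frac{1}{3} \left(-7\right)\right) = - 3 \left(-1 - \frac{7}{3}\right) = \left(-3\right) \left(- \frac{10}{3}\right) = 10$)
$m{\left(D,X \right)} = -5 + D$ ($m{\left(D,X \right)} = \left(0 - 5\right) + D = -5 + D$)
$82 j{\left(-10,-5 \right)} + m{\left(13,7 \right)} = 82 \cdot 10 + \left(-5 + 13\right) = 820 + 8 = 828$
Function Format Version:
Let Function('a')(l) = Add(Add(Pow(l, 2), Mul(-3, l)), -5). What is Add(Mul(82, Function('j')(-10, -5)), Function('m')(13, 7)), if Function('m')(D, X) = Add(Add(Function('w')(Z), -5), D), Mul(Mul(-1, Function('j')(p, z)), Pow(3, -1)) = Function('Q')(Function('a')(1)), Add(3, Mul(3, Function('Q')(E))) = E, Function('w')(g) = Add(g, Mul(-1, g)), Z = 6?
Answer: 828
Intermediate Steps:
Function('a')(l) = Add(-5, Pow(l, 2), Mul(-3, l))
Function('w')(g) = 0
Function('Q')(E) = Add(-1, Mul(Rational(1, 3), E))
Function('j')(p, z) = 10 (Function('j')(p, z) = Mul(-3, Add(-1, Mul(Rational(1, 3), Add(-5, Pow(1, 2), Mul(-3, 1))))) = Mul(-3, Add(-1, Mul(Rational(1, 3), Add(-5, 1, -3)))) = Mul(-3, Add(-1, Mul(Rational(1, 3), -7))) = Mul(-3, Add(-1, Rational(-7, 3))) = Mul(-3, Rational(-10, 3)) = 10)
Function('m')(D, X) = Add(-5, D) (Function('m')(D, X) = Add(Add(0, -5), D) = Add(-5, D))
Add(Mul(82, Function('j')(-10, -5)), Function('m')(13, 7)) = Add(Mul(82, 10), Add(-5, 13)) = Add(820, 8) = 828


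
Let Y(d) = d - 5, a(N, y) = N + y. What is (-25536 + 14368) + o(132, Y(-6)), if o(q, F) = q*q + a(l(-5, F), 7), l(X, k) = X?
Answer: 6258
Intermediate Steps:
Y(d) = -5 + d
o(q, F) = 2 + q² (o(q, F) = q*q + (-5 + 7) = q² + 2 = 2 + q²)
(-25536 + 14368) + o(132, Y(-6)) = (-25536 + 14368) + (2 + 132²) = -11168 + (2 + 17424) = -11168 + 17426 = 6258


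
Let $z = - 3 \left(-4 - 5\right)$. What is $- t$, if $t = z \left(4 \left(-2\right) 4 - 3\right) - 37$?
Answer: $982$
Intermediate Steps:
$z = 27$ ($z = \left(-3\right) \left(-9\right) = 27$)
$t = -982$ ($t = 27 \left(4 \left(-2\right) 4 - 3\right) - 37 = 27 \left(\left(-8\right) 4 - 3\right) - 37 = 27 \left(-32 - 3\right) - 37 = 27 \left(-35\right) - 37 = -945 - 37 = -982$)
$- t = \left(-1\right) \left(-982\right) = 982$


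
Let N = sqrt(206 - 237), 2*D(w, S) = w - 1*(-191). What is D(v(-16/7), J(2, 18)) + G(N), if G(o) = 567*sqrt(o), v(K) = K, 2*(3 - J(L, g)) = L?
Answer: 1321/14 + 567*31**(1/4)*sqrt(I) ≈ 1040.4 + 946.04*I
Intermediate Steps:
J(L, g) = 3 - L/2
D(w, S) = 191/2 + w/2 (D(w, S) = (w - 1*(-191))/2 = (w + 191)/2 = (191 + w)/2 = 191/2 + w/2)
N = I*sqrt(31) (N = sqrt(-31) = I*sqrt(31) ≈ 5.5678*I)
D(v(-16/7), J(2, 18)) + G(N) = (191/2 + (-16/7)/2) + 567*sqrt(I*sqrt(31)) = (191/2 + (-16*1/7)/2) + 567*(31**(1/4)*sqrt(I)) = (191/2 + (1/2)*(-16/7)) + 567*31**(1/4)*sqrt(I) = (191/2 - 8/7) + 567*31**(1/4)*sqrt(I) = 1321/14 + 567*31**(1/4)*sqrt(I)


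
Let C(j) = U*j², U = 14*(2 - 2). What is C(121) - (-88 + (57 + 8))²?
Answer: -529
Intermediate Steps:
U = 0 (U = 14*0 = 0)
C(j) = 0 (C(j) = 0*j² = 0)
C(121) - (-88 + (57 + 8))² = 0 - (-88 + (57 + 8))² = 0 - (-88 + 65)² = 0 - 1*(-23)² = 0 - 1*529 = 0 - 529 = -529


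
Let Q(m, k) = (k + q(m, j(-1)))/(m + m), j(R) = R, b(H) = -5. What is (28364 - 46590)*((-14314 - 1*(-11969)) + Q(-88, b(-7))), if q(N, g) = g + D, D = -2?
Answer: 470130557/11 ≈ 4.2739e+7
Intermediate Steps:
q(N, g) = -2 + g (q(N, g) = g - 2 = -2 + g)
Q(m, k) = (-3 + k)/(2*m) (Q(m, k) = (k + (-2 - 1))/(m + m) = (k - 3)/((2*m)) = (-3 + k)*(1/(2*m)) = (-3 + k)/(2*m))
(28364 - 46590)*((-14314 - 1*(-11969)) + Q(-88, b(-7))) = (28364 - 46590)*((-14314 - 1*(-11969)) + (½)*(-3 - 5)/(-88)) = -18226*((-14314 + 11969) + (½)*(-1/88)*(-8)) = -18226*(-2345 + 1/22) = -18226*(-51589/22) = 470130557/11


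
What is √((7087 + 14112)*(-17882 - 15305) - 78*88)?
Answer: I*√703538077 ≈ 26524.0*I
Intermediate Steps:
√((7087 + 14112)*(-17882 - 15305) - 78*88) = √(21199*(-33187) - 6864) = √(-703531213 - 6864) = √(-703538077) = I*√703538077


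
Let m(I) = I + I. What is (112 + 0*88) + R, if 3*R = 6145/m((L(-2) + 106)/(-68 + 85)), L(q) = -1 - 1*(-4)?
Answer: 177713/654 ≈ 271.73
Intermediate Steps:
L(q) = 3 (L(q) = -1 + 4 = 3)
m(I) = 2*I
R = 104465/654 (R = (6145/((2*((3 + 106)/(-68 + 85)))))/3 = (6145/((2*(109/17))))/3 = (6145/(218/17))/3 = (6145*(17/218))/3 = (⅓)*(104465/218) = 104465/654 ≈ 159.73)
(112 + 0*88) + R = (112 + 0*88) + 104465/654 = (112 + 0) + 104465/654 = 112 + 104465/654 = 177713/654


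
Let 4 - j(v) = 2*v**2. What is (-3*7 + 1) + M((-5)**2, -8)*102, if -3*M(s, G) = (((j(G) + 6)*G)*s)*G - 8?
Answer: 6419452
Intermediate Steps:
j(v) = 4 - 2*v**2
M(s, G) = 8/3 - s*G**2*(10 - 2*G**2)/3 (M(s, G) = -(((((4 - 2*G**2) + 6)*G)*s)*G - 8)/3 = -((((10 - 2*G**2)*G)*s)*G - 8)/3 = -(((G*(10 - 2*G**2))*s)*G - 8)/3 = -((G*s*(10 - 2*G**2))*G - 8)/3 = -(s*G**2*(10 - 2*G**2) - 8)/3 = -(-8 + s*G**2*(10 - 2*G**2))/3 = 8/3 - s*G**2*(10 - 2*G**2)/3)
(-3*7 + 1) + M((-5)**2, -8)*102 = (-3*7 + 1) + (8/3 - 10/3*(-5)**2*(-8)**2 + (2/3)*(-5)**2*(-8)**4)*102 = (-21 + 1) + (8/3 - 10/3*25*64 + (2/3)*25*4096)*102 = -20 + (8/3 - 16000/3 + 204800/3)*102 = -20 + 62936*102 = -20 + 6419472 = 6419452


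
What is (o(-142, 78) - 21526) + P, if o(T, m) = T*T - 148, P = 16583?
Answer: 15073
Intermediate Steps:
o(T, m) = -148 + T² (o(T, m) = T² - 148 = -148 + T²)
(o(-142, 78) - 21526) + P = ((-148 + (-142)²) - 21526) + 16583 = ((-148 + 20164) - 21526) + 16583 = (20016 - 21526) + 16583 = -1510 + 16583 = 15073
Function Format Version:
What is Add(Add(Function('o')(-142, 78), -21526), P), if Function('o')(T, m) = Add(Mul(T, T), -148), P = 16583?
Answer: 15073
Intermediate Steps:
Function('o')(T, m) = Add(-148, Pow(T, 2)) (Function('o')(T, m) = Add(Pow(T, 2), -148) = Add(-148, Pow(T, 2)))
Add(Add(Function('o')(-142, 78), -21526), P) = Add(Add(Add(-148, Pow(-142, 2)), -21526), 16583) = Add(Add(Add(-148, 20164), -21526), 16583) = Add(Add(20016, -21526), 16583) = Add(-1510, 16583) = 15073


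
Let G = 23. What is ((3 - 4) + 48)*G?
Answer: 1081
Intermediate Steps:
((3 - 4) + 48)*G = ((3 - 4) + 48)*23 = (-1 + 48)*23 = 47*23 = 1081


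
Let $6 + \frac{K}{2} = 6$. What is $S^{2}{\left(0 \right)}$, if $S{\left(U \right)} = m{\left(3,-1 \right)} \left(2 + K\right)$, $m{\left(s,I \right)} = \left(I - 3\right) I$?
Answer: $64$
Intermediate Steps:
$K = 0$ ($K = -12 + 2 \cdot 6 = -12 + 12 = 0$)
$m{\left(s,I \right)} = I \left(-3 + I\right)$ ($m{\left(s,I \right)} = \left(-3 + I\right) I = I \left(-3 + I\right)$)
$S{\left(U \right)} = 8$ ($S{\left(U \right)} = - (-3 - 1) \left(2 + 0\right) = \left(-1\right) \left(-4\right) 2 = 4 \cdot 2 = 8$)
$S^{2}{\left(0 \right)} = 8^{2} = 64$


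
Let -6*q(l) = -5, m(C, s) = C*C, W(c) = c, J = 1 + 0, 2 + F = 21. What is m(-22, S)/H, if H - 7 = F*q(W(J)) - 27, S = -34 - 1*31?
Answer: -2904/25 ≈ -116.16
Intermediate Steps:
F = 19 (F = -2 + 21 = 19)
S = -65 (S = -34 - 31 = -65)
J = 1
m(C, s) = C²
q(l) = ⅚ (q(l) = -⅙*(-5) = ⅚)
H = -25/6 (H = 7 + (19*(⅚) - 27) = 7 + (95/6 - 27) = 7 - 67/6 = -25/6 ≈ -4.1667)
m(-22, S)/H = (-22)²/(-25/6) = 484*(-6/25) = -2904/25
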